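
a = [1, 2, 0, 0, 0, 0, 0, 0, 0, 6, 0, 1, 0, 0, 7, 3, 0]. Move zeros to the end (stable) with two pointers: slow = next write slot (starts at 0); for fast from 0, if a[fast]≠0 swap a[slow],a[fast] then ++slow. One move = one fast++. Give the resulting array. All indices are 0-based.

[1, 2, 6, 1, 7, 3, 0, 0, 0, 0, 0, 0, 0, 0, 0, 0, 0]

slow=0 fast=0: a[fast]=1≠0 swap→a[0]=1, slow++,fast++
slow=1 fast=1: a[fast]=2≠0 swap→a[1]=2, slow++,fast++
slow=2 fast=2: a[fast]=0, fast++
slow=2 fast=3: a[fast]=0, fast++
slow=2 fast=4: a[fast]=0, fast++
slow=2 fast=5: a[fast]=0, fast++
slow=2 fast=6: a[fast]=0, fast++
slow=2 fast=7: a[fast]=0, fast++
slow=2 fast=8: a[fast]=0, fast++
slow=2 fast=9: a[fast]=6≠0 swap→a[2]=6, slow++,fast++
slow=3 fast=10: a[fast]=0, fast++
slow=3 fast=11: a[fast]=1≠0 swap→a[3]=1, slow++,fast++
slow=4 fast=12: a[fast]=0, fast++
slow=4 fast=13: a[fast]=0, fast++
slow=4 fast=14: a[fast]=7≠0 swap→a[4]=7, slow++,fast++
slow=5 fast=15: a[fast]=3≠0 swap→a[5]=3, slow++,fast++
slow=6 fast=16: a[fast]=0, fast++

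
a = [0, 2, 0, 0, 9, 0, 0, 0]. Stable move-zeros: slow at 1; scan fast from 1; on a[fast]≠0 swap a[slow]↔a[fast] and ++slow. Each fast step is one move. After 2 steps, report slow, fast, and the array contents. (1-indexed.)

slow=2, fast=3, a=[2, 0, 0, 0, 9, 0, 0, 0]

(s=1,f=1) a[fast]=0 → fast++
(s=1,f=2) a[fast]=2≠0 swap→a[1]=2 → slow++,fast++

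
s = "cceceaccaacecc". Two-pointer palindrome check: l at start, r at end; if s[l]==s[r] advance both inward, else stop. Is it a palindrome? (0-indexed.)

not a palindrome (mismatch at 4,9)

[0,13] 'c'=='c' → l++,r--
[1,12] 'c'=='c' → l++,r--
[2,11] 'e'=='e' → l++,r--
[3,10] 'c'=='c' → l++,r--
[4,9] 'e'!='a' → stop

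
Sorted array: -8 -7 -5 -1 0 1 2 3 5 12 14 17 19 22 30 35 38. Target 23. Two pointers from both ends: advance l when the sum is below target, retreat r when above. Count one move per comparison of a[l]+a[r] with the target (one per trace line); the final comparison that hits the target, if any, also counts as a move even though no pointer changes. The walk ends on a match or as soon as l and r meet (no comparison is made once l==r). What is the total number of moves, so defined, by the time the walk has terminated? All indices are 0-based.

4 moves

l=0 r=16: -8+38=30 >23, r--
l=0 r=15: -8+35=27 >23, r--
l=0 r=14: -8+30=22 <23, l++
l=1 r=14: -7+30=23, found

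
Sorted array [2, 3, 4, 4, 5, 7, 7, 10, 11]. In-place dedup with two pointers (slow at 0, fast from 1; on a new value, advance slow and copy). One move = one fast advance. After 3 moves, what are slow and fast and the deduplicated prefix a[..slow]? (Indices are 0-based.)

slow=0 fast=1: a[fast]=3≠a[slow]=2 write a[1]=3, slow++,fast++
slow=1 fast=2: a[fast]=4≠a[slow]=3 write a[2]=4, slow++,fast++
slow=2 fast=3: a[fast]=4=a[slow] dup, fast++

slow=2, fast=4, prefix=[2, 3, 4]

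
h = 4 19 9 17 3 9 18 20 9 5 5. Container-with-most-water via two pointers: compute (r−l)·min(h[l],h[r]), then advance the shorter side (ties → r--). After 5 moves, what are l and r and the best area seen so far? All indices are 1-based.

l=1 r=11: min(4,5)*10=40 best=40 *, l++
l=2 r=11: min(19,5)*9=45 best=45 *, r--
l=2 r=10: min(19,5)*8=40 best=45, r--
l=2 r=9: min(19,9)*7=63 best=63 *, r--
l=2 r=8: min(19,20)*6=114 best=114 *, l++

l=3, r=8, best area=114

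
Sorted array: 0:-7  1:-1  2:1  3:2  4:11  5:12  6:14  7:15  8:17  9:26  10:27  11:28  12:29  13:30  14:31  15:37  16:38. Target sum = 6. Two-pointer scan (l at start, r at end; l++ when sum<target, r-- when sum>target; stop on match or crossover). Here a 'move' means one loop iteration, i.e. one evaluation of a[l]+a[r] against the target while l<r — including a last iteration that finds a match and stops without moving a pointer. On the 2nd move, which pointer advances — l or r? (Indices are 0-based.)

r

[0,16] -7+38=31 >6 → r--
[0,15] -7+37=30 >6 → r--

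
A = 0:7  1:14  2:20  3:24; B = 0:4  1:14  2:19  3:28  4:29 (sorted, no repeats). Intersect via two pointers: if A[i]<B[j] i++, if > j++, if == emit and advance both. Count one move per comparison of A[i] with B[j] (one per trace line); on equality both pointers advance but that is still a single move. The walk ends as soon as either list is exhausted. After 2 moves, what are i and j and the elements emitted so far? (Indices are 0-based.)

i=1, j=1, emitted=[]

i=0 j=0: 7>4, j++
i=0 j=1: 7<14, i++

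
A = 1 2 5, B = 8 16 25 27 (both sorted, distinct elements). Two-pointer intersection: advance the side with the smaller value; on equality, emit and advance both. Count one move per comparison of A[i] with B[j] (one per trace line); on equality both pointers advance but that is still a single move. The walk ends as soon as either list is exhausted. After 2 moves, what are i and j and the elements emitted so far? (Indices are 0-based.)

i=2, j=0, emitted=[]

[i=0,j=0] 1<8 → i++
[i=1,j=0] 2<8 → i++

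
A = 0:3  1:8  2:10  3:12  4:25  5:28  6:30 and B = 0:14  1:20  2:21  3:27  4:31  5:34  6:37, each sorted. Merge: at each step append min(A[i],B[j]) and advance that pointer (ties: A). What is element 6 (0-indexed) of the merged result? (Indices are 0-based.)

merged[6] = 21

i=0 j=0: A[i]=3<=B[j]=14 take 3, i++
i=1 j=0: A[i]=8<=B[j]=14 take 8, i++
i=2 j=0: A[i]=10<=B[j]=14 take 10, i++
i=3 j=0: A[i]=12<=B[j]=14 take 12, i++
i=4 j=0: A[i]=25>B[j]=14 take 14, j++
i=4 j=1: A[i]=25>B[j]=20 take 20, j++
i=4 j=2: A[i]=25>B[j]=21 take 21, j++
i=4 j=3: A[i]=25<=B[j]=27 take 25, i++
i=5 j=3: A[i]=28>B[j]=27 take 27, j++
i=5 j=4: A[i]=28<=B[j]=31 take 28, i++
i=6 j=4: A[i]=30<=B[j]=31 take 30, i++
i=7 j=4: A done, take B[j]=31, j++
i=7 j=5: A done, take B[j]=34, j++
i=7 j=6: A done, take B[j]=37, j++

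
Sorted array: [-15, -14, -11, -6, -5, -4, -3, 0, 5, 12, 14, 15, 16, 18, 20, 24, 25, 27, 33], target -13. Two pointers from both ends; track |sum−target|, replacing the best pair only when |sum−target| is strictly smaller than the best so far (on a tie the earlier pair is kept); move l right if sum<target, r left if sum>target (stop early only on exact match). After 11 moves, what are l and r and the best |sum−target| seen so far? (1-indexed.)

[1,19] -15+33=18 d=31 * → r--
[1,18] -15+27=12 d=25 * → r--
[1,17] -15+25=10 d=23 * → r--
[1,16] -15+24=9 d=22 * → r--
[1,15] -15+20=5 d=18 * → r--
[1,14] -15+18=3 d=16 * → r--
[1,13] -15+16=1 d=14 * → r--
[1,12] -15+15=0 d=13 * → r--
[1,11] -15+14=-1 d=12 * → r--
[1,10] -15+12=-3 d=10 * → r--
[1,9] -15+5=-10 d=3 * → r--

l=1, r=8, best |Δ|=3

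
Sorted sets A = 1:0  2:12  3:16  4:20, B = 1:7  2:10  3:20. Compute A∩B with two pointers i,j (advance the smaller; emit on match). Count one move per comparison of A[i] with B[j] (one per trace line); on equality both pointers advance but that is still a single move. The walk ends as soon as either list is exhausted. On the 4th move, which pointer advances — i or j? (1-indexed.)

[i=1,j=1] 0<7 → i++
[i=2,j=1] 12>7 → j++
[i=2,j=2] 12>10 → j++
[i=2,j=3] 12<20 → i++

i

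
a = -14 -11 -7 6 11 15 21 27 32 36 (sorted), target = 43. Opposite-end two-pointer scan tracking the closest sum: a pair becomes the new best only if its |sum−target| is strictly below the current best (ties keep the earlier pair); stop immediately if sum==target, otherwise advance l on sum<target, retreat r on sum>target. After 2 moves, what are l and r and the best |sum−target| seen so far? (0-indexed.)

l=2, r=9, best |Δ|=18

l=0 r=9: -14+36=22 d=21 *, l++
l=1 r=9: -11+36=25 d=18 *, l++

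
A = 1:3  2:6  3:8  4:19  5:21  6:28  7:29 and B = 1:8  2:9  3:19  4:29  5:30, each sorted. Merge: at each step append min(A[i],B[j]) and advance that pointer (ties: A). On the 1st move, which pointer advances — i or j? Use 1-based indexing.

[i=1,j=1] A[i]=3<=B[j]=8 take 3 → i++

i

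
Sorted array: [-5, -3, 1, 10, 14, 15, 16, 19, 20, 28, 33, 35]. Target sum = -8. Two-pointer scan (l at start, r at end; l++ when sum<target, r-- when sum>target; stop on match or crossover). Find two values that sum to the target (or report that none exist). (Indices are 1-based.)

(-5, -3)

l=1 r=12: -5+35=30 >-8, r--
l=1 r=11: -5+33=28 >-8, r--
l=1 r=10: -5+28=23 >-8, r--
l=1 r=9: -5+20=15 >-8, r--
l=1 r=8: -5+19=14 >-8, r--
l=1 r=7: -5+16=11 >-8, r--
l=1 r=6: -5+15=10 >-8, r--
l=1 r=5: -5+14=9 >-8, r--
l=1 r=4: -5+10=5 >-8, r--
l=1 r=3: -5+1=-4 >-8, r--
l=1 r=2: -5+-3=-8, found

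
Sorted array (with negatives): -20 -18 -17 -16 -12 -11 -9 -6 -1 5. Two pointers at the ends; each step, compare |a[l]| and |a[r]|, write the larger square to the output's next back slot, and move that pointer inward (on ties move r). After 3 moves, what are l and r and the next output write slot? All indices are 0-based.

l=3, r=9, next write slot=6

[0,9] |-20|>|5| out[9]=400 → l++
[1,9] |-18|>|5| out[8]=324 → l++
[2,9] |-17|>|5| out[7]=289 → l++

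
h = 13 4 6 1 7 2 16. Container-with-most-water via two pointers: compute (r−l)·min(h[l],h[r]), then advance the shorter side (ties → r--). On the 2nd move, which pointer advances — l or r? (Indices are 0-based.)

[0,6] min(13,16)*6=78 best=78 * → l++
[1,6] min(4,16)*5=20 best=78 → l++

l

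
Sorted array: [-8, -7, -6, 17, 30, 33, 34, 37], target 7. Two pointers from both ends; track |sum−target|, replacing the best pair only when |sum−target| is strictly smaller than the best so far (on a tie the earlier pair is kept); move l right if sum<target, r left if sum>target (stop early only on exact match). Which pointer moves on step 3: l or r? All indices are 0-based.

[0,7] -8+37=29 d=22 * → r--
[0,6] -8+34=26 d=19 * → r--
[0,5] -8+33=25 d=18 * → r--

r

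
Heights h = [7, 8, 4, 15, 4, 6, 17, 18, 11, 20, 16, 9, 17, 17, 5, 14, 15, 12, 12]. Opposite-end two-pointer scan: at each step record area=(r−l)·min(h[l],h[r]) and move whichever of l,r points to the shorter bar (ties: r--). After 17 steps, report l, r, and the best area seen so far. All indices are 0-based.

[0,18] min(7,12)*18=126 best=126 * → l++
[1,18] min(8,12)*17=136 best=136 * → l++
[2,18] min(4,12)*16=64 best=136 → l++
[3,18] min(15,12)*15=180 best=180 * → r--
[3,17] min(15,12)*14=168 best=180 → r--
[3,16] min(15,15)*13=195 best=195 * → r--
[3,15] min(15,14)*12=168 best=195 → r--
[3,14] min(15,5)*11=55 best=195 → r--
[3,13] min(15,17)*10=150 best=195 → l++
[4,13] min(4,17)*9=36 best=195 → l++
[5,13] min(6,17)*8=48 best=195 → l++
[6,13] min(17,17)*7=119 best=195 → r--
[6,12] min(17,17)*6=102 best=195 → r--
[6,11] min(17,9)*5=45 best=195 → r--
[6,10] min(17,16)*4=64 best=195 → r--
[6,9] min(17,20)*3=51 best=195 → l++
[7,9] min(18,20)*2=36 best=195 → l++

l=8, r=9, best area=195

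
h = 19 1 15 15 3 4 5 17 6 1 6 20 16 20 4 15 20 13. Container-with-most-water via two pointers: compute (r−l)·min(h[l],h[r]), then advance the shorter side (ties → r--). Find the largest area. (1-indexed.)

max area = 304

[1,18] min(19,13)*17=221 best=221 * → r--
[1,17] min(19,20)*16=304 best=304 * → l++
[2,17] min(1,20)*15=15 best=304 → l++
[3,17] min(15,20)*14=210 best=304 → l++
[4,17] min(15,20)*13=195 best=304 → l++
[5,17] min(3,20)*12=36 best=304 → l++
[6,17] min(4,20)*11=44 best=304 → l++
[7,17] min(5,20)*10=50 best=304 → l++
[8,17] min(17,20)*9=153 best=304 → l++
[9,17] min(6,20)*8=48 best=304 → l++
[10,17] min(1,20)*7=7 best=304 → l++
[11,17] min(6,20)*6=36 best=304 → l++
[12,17] min(20,20)*5=100 best=304 → r--
[12,16] min(20,15)*4=60 best=304 → r--
[12,15] min(20,4)*3=12 best=304 → r--
[12,14] min(20,20)*2=40 best=304 → r--
[12,13] min(20,16)*1=16 best=304 → r--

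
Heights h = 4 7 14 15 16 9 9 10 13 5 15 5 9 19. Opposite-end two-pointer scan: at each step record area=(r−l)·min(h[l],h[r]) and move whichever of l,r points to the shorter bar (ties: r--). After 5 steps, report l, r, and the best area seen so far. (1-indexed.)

l=6, r=14, best area=154

[1,14] min(4,19)*13=52 best=52 * → l++
[2,14] min(7,19)*12=84 best=84 * → l++
[3,14] min(14,19)*11=154 best=154 * → l++
[4,14] min(15,19)*10=150 best=154 → l++
[5,14] min(16,19)*9=144 best=154 → l++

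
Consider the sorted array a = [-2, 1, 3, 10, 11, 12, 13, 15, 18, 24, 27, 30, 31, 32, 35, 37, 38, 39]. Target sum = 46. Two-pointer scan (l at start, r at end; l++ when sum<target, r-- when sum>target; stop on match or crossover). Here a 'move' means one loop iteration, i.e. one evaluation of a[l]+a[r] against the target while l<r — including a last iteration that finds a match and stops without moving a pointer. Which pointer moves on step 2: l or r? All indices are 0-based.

l=0 r=17: -2+39=37 <46, l++
l=1 r=17: 1+39=40 <46, l++

l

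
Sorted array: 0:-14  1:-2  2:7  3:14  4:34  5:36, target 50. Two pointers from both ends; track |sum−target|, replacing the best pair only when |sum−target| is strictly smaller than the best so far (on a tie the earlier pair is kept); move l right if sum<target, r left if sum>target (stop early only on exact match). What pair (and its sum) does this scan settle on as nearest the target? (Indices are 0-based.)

pair (14, 36) with sum 50 (|Δ|=0)

l=0 r=5: -14+36=22 d=28 *, l++
l=1 r=5: -2+36=34 d=16 *, l++
l=2 r=5: 7+36=43 d=7 *, l++
l=3 r=5: 14+36=50 d=0 *, stop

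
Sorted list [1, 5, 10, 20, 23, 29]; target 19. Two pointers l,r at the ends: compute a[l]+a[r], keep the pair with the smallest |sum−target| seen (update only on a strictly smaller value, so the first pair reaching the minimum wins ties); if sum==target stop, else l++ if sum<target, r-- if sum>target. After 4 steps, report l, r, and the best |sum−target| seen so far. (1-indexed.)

l=2, r=3, best |Δ|=2

l=1 r=6: 1+29=30 d=11 *, r--
l=1 r=5: 1+23=24 d=5 *, r--
l=1 r=4: 1+20=21 d=2 *, r--
l=1 r=3: 1+10=11 d=8, l++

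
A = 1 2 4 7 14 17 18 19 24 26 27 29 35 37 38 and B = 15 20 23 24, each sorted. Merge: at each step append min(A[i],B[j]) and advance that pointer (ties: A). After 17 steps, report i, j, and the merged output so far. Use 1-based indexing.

i=14, j=5, merged so far=[1, 2, 4, 7, 14, 15, 17, 18, 19, 20, 23, 24, 24, 26, 27, 29, 35]

[i=1,j=1] A[i]=1<=B[j]=15 take 1 → i++
[i=2,j=1] A[i]=2<=B[j]=15 take 2 → i++
[i=3,j=1] A[i]=4<=B[j]=15 take 4 → i++
[i=4,j=1] A[i]=7<=B[j]=15 take 7 → i++
[i=5,j=1] A[i]=14<=B[j]=15 take 14 → i++
[i=6,j=1] A[i]=17>B[j]=15 take 15 → j++
[i=6,j=2] A[i]=17<=B[j]=20 take 17 → i++
[i=7,j=2] A[i]=18<=B[j]=20 take 18 → i++
[i=8,j=2] A[i]=19<=B[j]=20 take 19 → i++
[i=9,j=2] A[i]=24>B[j]=20 take 20 → j++
[i=9,j=3] A[i]=24>B[j]=23 take 23 → j++
[i=9,j=4] A[i]=24<=B[j]=24 take 24 → i++
[i=10,j=4] A[i]=26>B[j]=24 take 24 → j++
[i=10,j=5] B done, take A[i]=26 → i++
[i=11,j=5] B done, take A[i]=27 → i++
[i=12,j=5] B done, take A[i]=29 → i++
[i=13,j=5] B done, take A[i]=35 → i++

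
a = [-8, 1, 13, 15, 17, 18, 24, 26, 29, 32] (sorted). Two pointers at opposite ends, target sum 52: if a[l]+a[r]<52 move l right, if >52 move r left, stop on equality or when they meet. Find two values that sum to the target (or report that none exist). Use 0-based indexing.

no pair

[0,9] -8+32=24 <52 → l++
[1,9] 1+32=33 <52 → l++
[2,9] 13+32=45 <52 → l++
[3,9] 15+32=47 <52 → l++
[4,9] 17+32=49 <52 → l++
[5,9] 18+32=50 <52 → l++
[6,9] 24+32=56 >52 → r--
[6,8] 24+29=53 >52 → r--
[6,7] 24+26=50 <52 → l++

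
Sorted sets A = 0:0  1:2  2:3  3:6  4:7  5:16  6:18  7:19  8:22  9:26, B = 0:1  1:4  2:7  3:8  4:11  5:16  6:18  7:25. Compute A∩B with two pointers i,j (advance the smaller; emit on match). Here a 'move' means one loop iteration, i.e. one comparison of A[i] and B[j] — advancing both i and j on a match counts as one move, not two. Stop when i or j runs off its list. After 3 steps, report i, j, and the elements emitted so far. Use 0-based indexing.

i=2, j=1, emitted=[]

i=0 j=0: 0<1, i++
i=1 j=0: 2>1, j++
i=1 j=1: 2<4, i++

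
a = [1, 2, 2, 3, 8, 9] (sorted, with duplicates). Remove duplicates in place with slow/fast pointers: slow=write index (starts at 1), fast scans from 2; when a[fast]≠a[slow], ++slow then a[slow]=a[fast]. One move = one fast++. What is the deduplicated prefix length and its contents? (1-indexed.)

length 5; prefix = [1, 2, 3, 8, 9]

(s=1,f=2) a[fast]=2≠a[slow]=1 write a[2]=2 → slow++,fast++
(s=2,f=3) a[fast]=2=a[slow] dup → fast++
(s=2,f=4) a[fast]=3≠a[slow]=2 write a[3]=3 → slow++,fast++
(s=3,f=5) a[fast]=8≠a[slow]=3 write a[4]=8 → slow++,fast++
(s=4,f=6) a[fast]=9≠a[slow]=8 write a[5]=9 → slow++,fast++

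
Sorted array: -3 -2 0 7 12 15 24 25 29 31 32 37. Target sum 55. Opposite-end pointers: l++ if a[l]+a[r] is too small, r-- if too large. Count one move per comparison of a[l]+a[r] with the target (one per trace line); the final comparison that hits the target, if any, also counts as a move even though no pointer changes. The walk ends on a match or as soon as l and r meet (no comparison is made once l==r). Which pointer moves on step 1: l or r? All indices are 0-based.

l=0 r=11: -3+37=34 <55, l++

l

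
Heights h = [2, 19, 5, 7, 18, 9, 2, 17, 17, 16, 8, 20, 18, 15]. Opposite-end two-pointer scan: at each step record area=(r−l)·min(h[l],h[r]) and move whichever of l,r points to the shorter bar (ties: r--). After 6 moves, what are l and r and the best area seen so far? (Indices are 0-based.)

l=0 r=13: min(2,15)*13=26 best=26 *, l++
l=1 r=13: min(19,15)*12=180 best=180 *, r--
l=1 r=12: min(19,18)*11=198 best=198 *, r--
l=1 r=11: min(19,20)*10=190 best=198, l++
l=2 r=11: min(5,20)*9=45 best=198, l++
l=3 r=11: min(7,20)*8=56 best=198, l++

l=4, r=11, best area=198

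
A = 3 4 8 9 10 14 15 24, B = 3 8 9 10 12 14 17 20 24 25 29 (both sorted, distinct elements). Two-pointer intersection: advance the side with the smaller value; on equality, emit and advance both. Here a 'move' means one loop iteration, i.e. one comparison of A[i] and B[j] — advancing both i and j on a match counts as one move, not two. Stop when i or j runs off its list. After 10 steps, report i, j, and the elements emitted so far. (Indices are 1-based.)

i=8, j=9, emitted=[3, 8, 9, 10, 14]

[i=1,j=1] 3==3 emit → i++,j++
[i=2,j=2] 4<8 → i++
[i=3,j=2] 8==8 emit → i++,j++
[i=4,j=3] 9==9 emit → i++,j++
[i=5,j=4] 10==10 emit → i++,j++
[i=6,j=5] 14>12 → j++
[i=6,j=6] 14==14 emit → i++,j++
[i=7,j=7] 15<17 → i++
[i=8,j=7] 24>17 → j++
[i=8,j=8] 24>20 → j++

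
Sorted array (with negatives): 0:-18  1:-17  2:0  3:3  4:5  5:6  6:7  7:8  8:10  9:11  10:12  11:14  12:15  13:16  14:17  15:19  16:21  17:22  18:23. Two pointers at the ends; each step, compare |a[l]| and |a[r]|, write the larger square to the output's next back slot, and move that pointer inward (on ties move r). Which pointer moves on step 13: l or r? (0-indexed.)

r

l=0 r=18: |-18|<=|23| out[18]=529, r--
l=0 r=17: |-18|<=|22| out[17]=484, r--
l=0 r=16: |-18|<=|21| out[16]=441, r--
l=0 r=15: |-18|<=|19| out[15]=361, r--
l=0 r=14: |-18|>|17| out[14]=324, l++
l=1 r=14: |-17|<=|17| out[13]=289, r--
l=1 r=13: |-17|>|16| out[12]=289, l++
l=2 r=13: |0|<=|16| out[11]=256, r--
l=2 r=12: |0|<=|15| out[10]=225, r--
l=2 r=11: |0|<=|14| out[9]=196, r--
l=2 r=10: |0|<=|12| out[8]=144, r--
l=2 r=9: |0|<=|11| out[7]=121, r--
l=2 r=8: |0|<=|10| out[6]=100, r--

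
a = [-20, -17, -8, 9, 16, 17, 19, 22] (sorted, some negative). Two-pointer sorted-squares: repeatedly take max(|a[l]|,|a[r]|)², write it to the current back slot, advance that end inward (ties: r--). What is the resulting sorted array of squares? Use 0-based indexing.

[64, 81, 256, 289, 289, 361, 400, 484]

l=0 r=7: |-20|<=|22| out[7]=484, r--
l=0 r=6: |-20|>|19| out[6]=400, l++
l=1 r=6: |-17|<=|19| out[5]=361, r--
l=1 r=5: |-17|<=|17| out[4]=289, r--
l=1 r=4: |-17|>|16| out[3]=289, l++
l=2 r=4: |-8|<=|16| out[2]=256, r--
l=2 r=3: |-8|<=|9| out[1]=81, r--
l=2 r=2: |-8|<=|-8| out[0]=64, r--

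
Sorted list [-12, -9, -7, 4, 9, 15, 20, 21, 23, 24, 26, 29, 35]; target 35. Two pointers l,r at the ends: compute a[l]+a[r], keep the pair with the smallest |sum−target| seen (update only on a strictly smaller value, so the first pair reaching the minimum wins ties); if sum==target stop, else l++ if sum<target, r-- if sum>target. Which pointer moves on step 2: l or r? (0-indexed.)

l

[0,12] -12+35=23 d=12 * → l++
[1,12] -9+35=26 d=9 * → l++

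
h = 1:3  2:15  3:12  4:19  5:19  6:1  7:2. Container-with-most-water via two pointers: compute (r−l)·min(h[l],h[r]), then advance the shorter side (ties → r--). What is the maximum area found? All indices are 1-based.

max area = 45

[1,7] min(3,2)*6=12 best=12 * → r--
[1,6] min(3,1)*5=5 best=12 → r--
[1,5] min(3,19)*4=12 best=12 → l++
[2,5] min(15,19)*3=45 best=45 * → l++
[3,5] min(12,19)*2=24 best=45 → l++
[4,5] min(19,19)*1=19 best=45 → r--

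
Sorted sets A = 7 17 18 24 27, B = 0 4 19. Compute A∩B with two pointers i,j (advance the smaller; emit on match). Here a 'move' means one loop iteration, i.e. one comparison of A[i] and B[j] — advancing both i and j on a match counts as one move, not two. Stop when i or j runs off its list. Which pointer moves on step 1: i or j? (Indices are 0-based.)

j

[i=0,j=0] 7>0 → j++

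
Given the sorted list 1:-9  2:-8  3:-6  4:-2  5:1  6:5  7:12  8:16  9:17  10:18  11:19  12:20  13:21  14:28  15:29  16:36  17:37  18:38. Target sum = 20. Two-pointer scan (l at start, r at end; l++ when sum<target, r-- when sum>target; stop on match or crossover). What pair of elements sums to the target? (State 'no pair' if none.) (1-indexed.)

[1,18] -9+38=29 >20 → r--
[1,17] -9+37=28 >20 → r--
[1,16] -9+36=27 >20 → r--
[1,15] -9+29=20 → found

(-9, 29)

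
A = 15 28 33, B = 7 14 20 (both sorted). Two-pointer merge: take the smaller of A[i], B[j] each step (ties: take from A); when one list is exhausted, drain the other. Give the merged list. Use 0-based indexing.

i=0 j=0: A[i]=15>B[j]=7 take 7, j++
i=0 j=1: A[i]=15>B[j]=14 take 14, j++
i=0 j=2: A[i]=15<=B[j]=20 take 15, i++
i=1 j=2: A[i]=28>B[j]=20 take 20, j++
i=1 j=3: B done, take A[i]=28, i++
i=2 j=3: B done, take A[i]=33, i++

[7, 14, 15, 20, 28, 33]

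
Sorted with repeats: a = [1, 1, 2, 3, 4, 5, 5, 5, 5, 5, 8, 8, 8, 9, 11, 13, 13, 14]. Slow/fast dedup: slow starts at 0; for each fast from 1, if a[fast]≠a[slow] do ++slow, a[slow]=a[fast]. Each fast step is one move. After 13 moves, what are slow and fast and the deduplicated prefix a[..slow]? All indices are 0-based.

slow=0 fast=1: a[fast]=1=a[slow] dup, fast++
slow=0 fast=2: a[fast]=2≠a[slow]=1 write a[1]=2, slow++,fast++
slow=1 fast=3: a[fast]=3≠a[slow]=2 write a[2]=3, slow++,fast++
slow=2 fast=4: a[fast]=4≠a[slow]=3 write a[3]=4, slow++,fast++
slow=3 fast=5: a[fast]=5≠a[slow]=4 write a[4]=5, slow++,fast++
slow=4 fast=6: a[fast]=5=a[slow] dup, fast++
slow=4 fast=7: a[fast]=5=a[slow] dup, fast++
slow=4 fast=8: a[fast]=5=a[slow] dup, fast++
slow=4 fast=9: a[fast]=5=a[slow] dup, fast++
slow=4 fast=10: a[fast]=8≠a[slow]=5 write a[5]=8, slow++,fast++
slow=5 fast=11: a[fast]=8=a[slow] dup, fast++
slow=5 fast=12: a[fast]=8=a[slow] dup, fast++
slow=5 fast=13: a[fast]=9≠a[slow]=8 write a[6]=9, slow++,fast++

slow=6, fast=14, prefix=[1, 2, 3, 4, 5, 8, 9]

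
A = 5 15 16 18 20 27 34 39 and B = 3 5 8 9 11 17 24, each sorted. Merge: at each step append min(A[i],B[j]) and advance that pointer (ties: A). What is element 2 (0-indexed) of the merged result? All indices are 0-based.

i=0 j=0: A[i]=5>B[j]=3 take 3, j++
i=0 j=1: A[i]=5<=B[j]=5 take 5, i++
i=1 j=1: A[i]=15>B[j]=5 take 5, j++
i=1 j=2: A[i]=15>B[j]=8 take 8, j++
i=1 j=3: A[i]=15>B[j]=9 take 9, j++
i=1 j=4: A[i]=15>B[j]=11 take 11, j++
i=1 j=5: A[i]=15<=B[j]=17 take 15, i++
i=2 j=5: A[i]=16<=B[j]=17 take 16, i++
i=3 j=5: A[i]=18>B[j]=17 take 17, j++
i=3 j=6: A[i]=18<=B[j]=24 take 18, i++
i=4 j=6: A[i]=20<=B[j]=24 take 20, i++
i=5 j=6: A[i]=27>B[j]=24 take 24, j++
i=5 j=7: B done, take A[i]=27, i++
i=6 j=7: B done, take A[i]=34, i++
i=7 j=7: B done, take A[i]=39, i++

merged[2] = 5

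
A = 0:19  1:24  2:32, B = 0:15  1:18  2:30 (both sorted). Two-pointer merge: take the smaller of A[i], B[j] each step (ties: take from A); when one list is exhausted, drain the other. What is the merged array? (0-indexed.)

[15, 18, 19, 24, 30, 32]

i=0 j=0: A[i]=19>B[j]=15 take 15, j++
i=0 j=1: A[i]=19>B[j]=18 take 18, j++
i=0 j=2: A[i]=19<=B[j]=30 take 19, i++
i=1 j=2: A[i]=24<=B[j]=30 take 24, i++
i=2 j=2: A[i]=32>B[j]=30 take 30, j++
i=2 j=3: B done, take A[i]=32, i++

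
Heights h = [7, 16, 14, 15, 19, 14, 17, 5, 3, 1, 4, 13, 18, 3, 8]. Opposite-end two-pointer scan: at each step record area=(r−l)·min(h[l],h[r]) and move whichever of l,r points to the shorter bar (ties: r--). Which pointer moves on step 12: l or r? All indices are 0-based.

l=0 r=14: min(7,8)*14=98 best=98 *, l++
l=1 r=14: min(16,8)*13=104 best=104 *, r--
l=1 r=13: min(16,3)*12=36 best=104, r--
l=1 r=12: min(16,18)*11=176 best=176 *, l++
l=2 r=12: min(14,18)*10=140 best=176, l++
l=3 r=12: min(15,18)*9=135 best=176, l++
l=4 r=12: min(19,18)*8=144 best=176, r--
l=4 r=11: min(19,13)*7=91 best=176, r--
l=4 r=10: min(19,4)*6=24 best=176, r--
l=4 r=9: min(19,1)*5=5 best=176, r--
l=4 r=8: min(19,3)*4=12 best=176, r--
l=4 r=7: min(19,5)*3=15 best=176, r--

r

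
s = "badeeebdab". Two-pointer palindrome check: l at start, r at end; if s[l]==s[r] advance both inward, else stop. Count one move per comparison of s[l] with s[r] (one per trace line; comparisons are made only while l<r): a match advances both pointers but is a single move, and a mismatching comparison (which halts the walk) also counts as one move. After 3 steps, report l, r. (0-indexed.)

l=3, r=6

l=0 r=9: 'b'=='b', l++,r--
l=1 r=8: 'a'=='a', l++,r--
l=2 r=7: 'd'=='d', l++,r--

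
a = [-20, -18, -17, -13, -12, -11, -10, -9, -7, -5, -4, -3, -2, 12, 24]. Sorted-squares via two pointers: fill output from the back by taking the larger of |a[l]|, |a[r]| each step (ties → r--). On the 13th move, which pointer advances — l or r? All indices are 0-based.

l=0 r=14: |-20|<=|24| out[14]=576, r--
l=0 r=13: |-20|>|12| out[13]=400, l++
l=1 r=13: |-18|>|12| out[12]=324, l++
l=2 r=13: |-17|>|12| out[11]=289, l++
l=3 r=13: |-13|>|12| out[10]=169, l++
l=4 r=13: |-12|<=|12| out[9]=144, r--
l=4 r=12: |-12|>|-2| out[8]=144, l++
l=5 r=12: |-11|>|-2| out[7]=121, l++
l=6 r=12: |-10|>|-2| out[6]=100, l++
l=7 r=12: |-9|>|-2| out[5]=81, l++
l=8 r=12: |-7|>|-2| out[4]=49, l++
l=9 r=12: |-5|>|-2| out[3]=25, l++
l=10 r=12: |-4|>|-2| out[2]=16, l++

l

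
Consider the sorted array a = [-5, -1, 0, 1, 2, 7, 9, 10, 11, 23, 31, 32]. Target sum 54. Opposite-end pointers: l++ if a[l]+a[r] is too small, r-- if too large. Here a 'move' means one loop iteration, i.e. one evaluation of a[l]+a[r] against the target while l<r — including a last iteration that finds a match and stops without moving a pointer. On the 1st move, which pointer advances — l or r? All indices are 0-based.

l=0 r=11: -5+32=27 <54, l++

l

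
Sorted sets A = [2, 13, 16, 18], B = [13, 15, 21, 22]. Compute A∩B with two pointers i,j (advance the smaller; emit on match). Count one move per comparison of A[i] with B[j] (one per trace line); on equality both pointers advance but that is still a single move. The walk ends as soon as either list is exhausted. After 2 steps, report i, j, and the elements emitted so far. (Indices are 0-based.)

i=2, j=1, emitted=[13]

i=0 j=0: 2<13, i++
i=1 j=0: 13==13 emit, i++,j++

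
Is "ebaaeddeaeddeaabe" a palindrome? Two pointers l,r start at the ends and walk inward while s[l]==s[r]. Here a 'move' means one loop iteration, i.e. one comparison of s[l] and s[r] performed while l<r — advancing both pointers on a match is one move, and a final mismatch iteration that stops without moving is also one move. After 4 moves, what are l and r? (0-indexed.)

[0,16] 'e'=='e' → l++,r--
[1,15] 'b'=='b' → l++,r--
[2,14] 'a'=='a' → l++,r--
[3,13] 'a'=='a' → l++,r--

l=4, r=12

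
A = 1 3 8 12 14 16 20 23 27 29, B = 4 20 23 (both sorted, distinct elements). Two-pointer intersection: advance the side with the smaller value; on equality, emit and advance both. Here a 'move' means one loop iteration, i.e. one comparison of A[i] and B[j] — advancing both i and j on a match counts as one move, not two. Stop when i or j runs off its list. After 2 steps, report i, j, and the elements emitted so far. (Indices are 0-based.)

[i=0,j=0] 1<4 → i++
[i=1,j=0] 3<4 → i++

i=2, j=0, emitted=[]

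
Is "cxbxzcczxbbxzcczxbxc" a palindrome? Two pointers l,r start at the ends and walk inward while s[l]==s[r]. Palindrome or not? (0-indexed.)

l=0 r=19: 'c'=='c', l++,r--
l=1 r=18: 'x'=='x', l++,r--
l=2 r=17: 'b'=='b', l++,r--
l=3 r=16: 'x'=='x', l++,r--
l=4 r=15: 'z'=='z', l++,r--
l=5 r=14: 'c'=='c', l++,r--
l=6 r=13: 'c'=='c', l++,r--
l=7 r=12: 'z'=='z', l++,r--
l=8 r=11: 'x'=='x', l++,r--
l=9 r=10: 'b'=='b', l++,r--

palindrome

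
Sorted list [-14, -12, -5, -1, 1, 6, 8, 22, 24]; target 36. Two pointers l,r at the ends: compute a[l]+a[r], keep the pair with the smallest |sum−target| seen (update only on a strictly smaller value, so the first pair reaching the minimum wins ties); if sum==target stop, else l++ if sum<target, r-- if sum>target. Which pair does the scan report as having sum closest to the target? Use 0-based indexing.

pair (8, 24) with sum 32 (|Δ|=4)

[0,8] -14+24=10 d=26 * → l++
[1,8] -12+24=12 d=24 * → l++
[2,8] -5+24=19 d=17 * → l++
[3,8] -1+24=23 d=13 * → l++
[4,8] 1+24=25 d=11 * → l++
[5,8] 6+24=30 d=6 * → l++
[6,8] 8+24=32 d=4 * → l++
[7,8] 22+24=46 d=10 → r--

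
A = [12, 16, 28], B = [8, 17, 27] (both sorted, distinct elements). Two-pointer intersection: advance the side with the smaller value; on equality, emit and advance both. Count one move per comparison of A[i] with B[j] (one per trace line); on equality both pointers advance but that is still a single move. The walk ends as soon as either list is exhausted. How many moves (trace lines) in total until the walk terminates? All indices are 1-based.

[i=1,j=1] 12>8 → j++
[i=1,j=2] 12<17 → i++
[i=2,j=2] 16<17 → i++
[i=3,j=2] 28>17 → j++
[i=3,j=3] 28>27 → j++

5 moves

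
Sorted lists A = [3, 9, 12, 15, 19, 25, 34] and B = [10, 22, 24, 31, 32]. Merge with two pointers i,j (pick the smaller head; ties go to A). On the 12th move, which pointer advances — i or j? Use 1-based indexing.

i

[i=1,j=1] A[i]=3<=B[j]=10 take 3 → i++
[i=2,j=1] A[i]=9<=B[j]=10 take 9 → i++
[i=3,j=1] A[i]=12>B[j]=10 take 10 → j++
[i=3,j=2] A[i]=12<=B[j]=22 take 12 → i++
[i=4,j=2] A[i]=15<=B[j]=22 take 15 → i++
[i=5,j=2] A[i]=19<=B[j]=22 take 19 → i++
[i=6,j=2] A[i]=25>B[j]=22 take 22 → j++
[i=6,j=3] A[i]=25>B[j]=24 take 24 → j++
[i=6,j=4] A[i]=25<=B[j]=31 take 25 → i++
[i=7,j=4] A[i]=34>B[j]=31 take 31 → j++
[i=7,j=5] A[i]=34>B[j]=32 take 32 → j++
[i=7,j=6] B done, take A[i]=34 → i++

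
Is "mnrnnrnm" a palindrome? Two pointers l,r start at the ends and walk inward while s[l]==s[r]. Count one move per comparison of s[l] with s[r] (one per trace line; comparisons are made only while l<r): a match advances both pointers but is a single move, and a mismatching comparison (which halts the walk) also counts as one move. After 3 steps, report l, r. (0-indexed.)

l=0 r=7: 'm'=='m', l++,r--
l=1 r=6: 'n'=='n', l++,r--
l=2 r=5: 'r'=='r', l++,r--

l=3, r=4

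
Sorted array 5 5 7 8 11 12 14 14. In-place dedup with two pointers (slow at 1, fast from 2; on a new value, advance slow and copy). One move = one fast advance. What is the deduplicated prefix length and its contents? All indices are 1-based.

length 6; prefix = [5, 7, 8, 11, 12, 14]

slow=1 fast=2: a[fast]=5=a[slow] dup, fast++
slow=1 fast=3: a[fast]=7≠a[slow]=5 write a[2]=7, slow++,fast++
slow=2 fast=4: a[fast]=8≠a[slow]=7 write a[3]=8, slow++,fast++
slow=3 fast=5: a[fast]=11≠a[slow]=8 write a[4]=11, slow++,fast++
slow=4 fast=6: a[fast]=12≠a[slow]=11 write a[5]=12, slow++,fast++
slow=5 fast=7: a[fast]=14≠a[slow]=12 write a[6]=14, slow++,fast++
slow=6 fast=8: a[fast]=14=a[slow] dup, fast++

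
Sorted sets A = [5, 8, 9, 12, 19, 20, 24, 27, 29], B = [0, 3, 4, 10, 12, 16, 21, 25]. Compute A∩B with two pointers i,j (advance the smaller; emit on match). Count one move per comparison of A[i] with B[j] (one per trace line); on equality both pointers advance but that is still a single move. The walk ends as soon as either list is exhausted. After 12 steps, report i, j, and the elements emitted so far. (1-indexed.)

[i=1,j=1] 5>0 → j++
[i=1,j=2] 5>3 → j++
[i=1,j=3] 5>4 → j++
[i=1,j=4] 5<10 → i++
[i=2,j=4] 8<10 → i++
[i=3,j=4] 9<10 → i++
[i=4,j=4] 12>10 → j++
[i=4,j=5] 12==12 emit → i++,j++
[i=5,j=6] 19>16 → j++
[i=5,j=7] 19<21 → i++
[i=6,j=7] 20<21 → i++
[i=7,j=7] 24>21 → j++

i=7, j=8, emitted=[12]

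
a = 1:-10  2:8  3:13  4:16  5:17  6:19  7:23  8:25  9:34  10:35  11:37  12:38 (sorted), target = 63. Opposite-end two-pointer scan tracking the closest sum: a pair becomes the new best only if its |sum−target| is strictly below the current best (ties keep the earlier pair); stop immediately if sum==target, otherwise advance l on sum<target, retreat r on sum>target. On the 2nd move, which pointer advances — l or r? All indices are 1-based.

[1,12] -10+38=28 d=35 * → l++
[2,12] 8+38=46 d=17 * → l++

l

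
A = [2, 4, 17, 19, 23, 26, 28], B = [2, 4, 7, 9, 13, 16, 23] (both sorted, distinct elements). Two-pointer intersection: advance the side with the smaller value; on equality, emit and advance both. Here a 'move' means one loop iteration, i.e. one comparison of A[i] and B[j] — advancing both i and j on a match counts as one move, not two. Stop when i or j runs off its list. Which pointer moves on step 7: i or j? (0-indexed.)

i=0 j=0: 2==2 emit, i++,j++
i=1 j=1: 4==4 emit, i++,j++
i=2 j=2: 17>7, j++
i=2 j=3: 17>9, j++
i=2 j=4: 17>13, j++
i=2 j=5: 17>16, j++
i=2 j=6: 17<23, i++

i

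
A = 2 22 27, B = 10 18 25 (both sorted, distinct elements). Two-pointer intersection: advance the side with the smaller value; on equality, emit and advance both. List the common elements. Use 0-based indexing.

i=0 j=0: 2<10, i++
i=1 j=0: 22>10, j++
i=1 j=1: 22>18, j++
i=1 j=2: 22<25, i++
i=2 j=2: 27>25, j++

intersection = []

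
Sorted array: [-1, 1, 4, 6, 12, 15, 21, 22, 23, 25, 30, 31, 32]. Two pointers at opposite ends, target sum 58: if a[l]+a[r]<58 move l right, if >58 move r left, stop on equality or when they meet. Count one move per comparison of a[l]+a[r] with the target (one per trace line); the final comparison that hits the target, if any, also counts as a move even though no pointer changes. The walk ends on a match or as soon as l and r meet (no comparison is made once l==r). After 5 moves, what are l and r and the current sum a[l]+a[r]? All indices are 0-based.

l=5, r=12, sum=47

[0,12] -1+32=31 <58 → l++
[1,12] 1+32=33 <58 → l++
[2,12] 4+32=36 <58 → l++
[3,12] 6+32=38 <58 → l++
[4,12] 12+32=44 <58 → l++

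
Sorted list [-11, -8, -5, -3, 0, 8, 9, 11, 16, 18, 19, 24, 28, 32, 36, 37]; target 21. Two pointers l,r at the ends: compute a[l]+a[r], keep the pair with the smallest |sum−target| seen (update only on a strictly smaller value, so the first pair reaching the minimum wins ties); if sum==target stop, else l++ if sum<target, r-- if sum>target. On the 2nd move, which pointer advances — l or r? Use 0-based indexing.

l=0 r=15: -11+37=26 d=5 *, r--
l=0 r=14: -11+36=25 d=4 *, r--

r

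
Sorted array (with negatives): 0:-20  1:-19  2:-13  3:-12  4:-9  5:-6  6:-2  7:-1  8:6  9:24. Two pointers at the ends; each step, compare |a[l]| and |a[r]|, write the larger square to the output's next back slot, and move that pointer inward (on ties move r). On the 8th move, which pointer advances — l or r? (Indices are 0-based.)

l

l=0 r=9: |-20|<=|24| out[9]=576, r--
l=0 r=8: |-20|>|6| out[8]=400, l++
l=1 r=8: |-19|>|6| out[7]=361, l++
l=2 r=8: |-13|>|6| out[6]=169, l++
l=3 r=8: |-12|>|6| out[5]=144, l++
l=4 r=8: |-9|>|6| out[4]=81, l++
l=5 r=8: |-6|<=|6| out[3]=36, r--
l=5 r=7: |-6|>|-1| out[2]=36, l++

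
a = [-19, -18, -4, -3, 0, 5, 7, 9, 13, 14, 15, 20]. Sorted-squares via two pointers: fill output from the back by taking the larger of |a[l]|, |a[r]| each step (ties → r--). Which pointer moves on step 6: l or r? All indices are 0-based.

r

l=0 r=11: |-19|<=|20| out[11]=400, r--
l=0 r=10: |-19|>|15| out[10]=361, l++
l=1 r=10: |-18|>|15| out[9]=324, l++
l=2 r=10: |-4|<=|15| out[8]=225, r--
l=2 r=9: |-4|<=|14| out[7]=196, r--
l=2 r=8: |-4|<=|13| out[6]=169, r--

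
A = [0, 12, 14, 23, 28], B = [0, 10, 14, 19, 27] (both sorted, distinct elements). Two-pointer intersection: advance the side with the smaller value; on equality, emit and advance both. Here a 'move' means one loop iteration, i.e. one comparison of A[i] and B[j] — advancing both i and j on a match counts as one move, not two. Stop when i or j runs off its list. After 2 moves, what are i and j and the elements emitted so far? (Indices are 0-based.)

i=0 j=0: 0==0 emit, i++,j++
i=1 j=1: 12>10, j++

i=1, j=2, emitted=[0]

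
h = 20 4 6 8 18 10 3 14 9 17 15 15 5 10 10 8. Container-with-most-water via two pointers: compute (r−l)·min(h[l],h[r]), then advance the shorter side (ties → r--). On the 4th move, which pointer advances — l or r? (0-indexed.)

l=0 r=15: min(20,8)*15=120 best=120 *, r--
l=0 r=14: min(20,10)*14=140 best=140 *, r--
l=0 r=13: min(20,10)*13=130 best=140, r--
l=0 r=12: min(20,5)*12=60 best=140, r--

r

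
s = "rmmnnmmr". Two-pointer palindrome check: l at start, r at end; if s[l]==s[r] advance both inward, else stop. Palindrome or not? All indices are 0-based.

[0,7] 'r'=='r' → l++,r--
[1,6] 'm'=='m' → l++,r--
[2,5] 'm'=='m' → l++,r--
[3,4] 'n'=='n' → l++,r--

palindrome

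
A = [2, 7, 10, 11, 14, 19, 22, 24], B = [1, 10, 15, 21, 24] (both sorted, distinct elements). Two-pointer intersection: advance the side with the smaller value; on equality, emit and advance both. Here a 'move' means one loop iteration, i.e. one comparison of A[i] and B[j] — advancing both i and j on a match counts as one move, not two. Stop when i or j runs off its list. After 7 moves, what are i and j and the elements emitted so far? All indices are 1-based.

i=1 j=1: 2>1, j++
i=1 j=2: 2<10, i++
i=2 j=2: 7<10, i++
i=3 j=2: 10==10 emit, i++,j++
i=4 j=3: 11<15, i++
i=5 j=3: 14<15, i++
i=6 j=3: 19>15, j++

i=6, j=4, emitted=[10]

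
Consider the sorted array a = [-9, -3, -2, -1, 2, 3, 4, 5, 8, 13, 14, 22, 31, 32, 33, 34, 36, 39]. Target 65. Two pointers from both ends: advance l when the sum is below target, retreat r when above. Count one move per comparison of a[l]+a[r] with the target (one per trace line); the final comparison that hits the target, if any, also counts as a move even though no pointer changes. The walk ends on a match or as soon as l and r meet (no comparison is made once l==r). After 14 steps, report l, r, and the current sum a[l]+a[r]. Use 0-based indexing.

l=0 r=17: -9+39=30 <65, l++
l=1 r=17: -3+39=36 <65, l++
l=2 r=17: -2+39=37 <65, l++
l=3 r=17: -1+39=38 <65, l++
l=4 r=17: 2+39=41 <65, l++
l=5 r=17: 3+39=42 <65, l++
l=6 r=17: 4+39=43 <65, l++
l=7 r=17: 5+39=44 <65, l++
l=8 r=17: 8+39=47 <65, l++
l=9 r=17: 13+39=52 <65, l++
l=10 r=17: 14+39=53 <65, l++
l=11 r=17: 22+39=61 <65, l++
l=12 r=17: 31+39=70 >65, r--
l=12 r=16: 31+36=67 >65, r--

l=12, r=15, sum=65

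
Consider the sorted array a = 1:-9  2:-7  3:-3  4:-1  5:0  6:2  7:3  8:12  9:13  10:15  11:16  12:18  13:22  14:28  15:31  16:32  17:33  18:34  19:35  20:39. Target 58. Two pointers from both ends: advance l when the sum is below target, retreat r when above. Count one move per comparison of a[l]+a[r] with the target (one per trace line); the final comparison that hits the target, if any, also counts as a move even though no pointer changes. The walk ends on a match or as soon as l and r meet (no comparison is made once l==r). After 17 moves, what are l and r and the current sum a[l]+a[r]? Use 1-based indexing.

l=14, r=16, sum=60

l=1 r=20: -9+39=30 <58, l++
l=2 r=20: -7+39=32 <58, l++
l=3 r=20: -3+39=36 <58, l++
l=4 r=20: -1+39=38 <58, l++
l=5 r=20: 0+39=39 <58, l++
l=6 r=20: 2+39=41 <58, l++
l=7 r=20: 3+39=42 <58, l++
l=8 r=20: 12+39=51 <58, l++
l=9 r=20: 13+39=52 <58, l++
l=10 r=20: 15+39=54 <58, l++
l=11 r=20: 16+39=55 <58, l++
l=12 r=20: 18+39=57 <58, l++
l=13 r=20: 22+39=61 >58, r--
l=13 r=19: 22+35=57 <58, l++
l=14 r=19: 28+35=63 >58, r--
l=14 r=18: 28+34=62 >58, r--
l=14 r=17: 28+33=61 >58, r--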